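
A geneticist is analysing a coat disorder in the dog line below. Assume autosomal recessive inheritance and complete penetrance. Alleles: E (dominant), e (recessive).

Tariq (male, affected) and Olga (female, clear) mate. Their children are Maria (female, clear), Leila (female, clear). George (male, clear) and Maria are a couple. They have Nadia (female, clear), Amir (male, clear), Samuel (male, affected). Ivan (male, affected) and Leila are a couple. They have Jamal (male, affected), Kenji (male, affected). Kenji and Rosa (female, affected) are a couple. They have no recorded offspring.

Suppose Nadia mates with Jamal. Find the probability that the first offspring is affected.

1/3

George is clear so carries E and passed e to Samuel (ee), so George is Ee.
Maria is clear so carries E and received e from Tariq (ee), so Maria is Ee.
Nadia is a clear offspring of George (Ee) × Maria (Ee), whose cross gives 1/4 EE : 1/2 Ee : 1/4 ee; conditioning on being clear, Nadia is EE with probability 1/3, Ee with probability 2/3.
Jamal is affected, so Jamal is ee.
Summing over parental genotype combinations, P(offspring is affected) = 2/3·1/2 = 1/3.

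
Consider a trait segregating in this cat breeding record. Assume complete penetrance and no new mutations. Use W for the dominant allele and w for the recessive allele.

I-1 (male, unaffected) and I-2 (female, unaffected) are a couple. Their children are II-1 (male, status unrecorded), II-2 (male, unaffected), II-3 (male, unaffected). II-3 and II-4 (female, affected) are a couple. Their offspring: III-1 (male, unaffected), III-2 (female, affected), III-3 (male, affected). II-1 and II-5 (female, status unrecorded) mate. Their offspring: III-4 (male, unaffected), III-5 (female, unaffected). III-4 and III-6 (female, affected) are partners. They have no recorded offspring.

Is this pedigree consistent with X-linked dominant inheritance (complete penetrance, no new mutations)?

A consistent assignment under X-linked dominant exists: I-1 X^w Y, I-2 X^w X^w, II-1 X^w Y, II-2 X^w Y, II-3 X^w Y, II-4 X^W X^w, II-5 X^W X^w, III-1 X^w Y, III-2 X^W X^w, III-3 X^W Y, III-4 X^w Y, III-5 X^w X^w, III-6 X^W X^W.
In this assignment every recorded phenotype matches its genotype and every non-founder's genotype is obtainable from its parents' genotypes, so the pedigree is consistent.

Yes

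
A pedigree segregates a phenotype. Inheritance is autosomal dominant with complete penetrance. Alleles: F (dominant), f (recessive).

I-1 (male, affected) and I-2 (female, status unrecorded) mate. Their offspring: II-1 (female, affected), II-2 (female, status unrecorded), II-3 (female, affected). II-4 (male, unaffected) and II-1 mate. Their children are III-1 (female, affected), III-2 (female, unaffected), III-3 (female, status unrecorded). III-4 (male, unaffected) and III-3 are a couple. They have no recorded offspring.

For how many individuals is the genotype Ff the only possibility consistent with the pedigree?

2

Obligate heterozygotes: II-1 is affected so carries F and passed f to III-2 (ff), so II-1 is Ff; III-1 is affected so carries F and received f from II-4 (ff), so III-1 is Ff.
Every other individual is either homozygous by phenotype or has at least one consistent homozygous assignment, so the count is 2.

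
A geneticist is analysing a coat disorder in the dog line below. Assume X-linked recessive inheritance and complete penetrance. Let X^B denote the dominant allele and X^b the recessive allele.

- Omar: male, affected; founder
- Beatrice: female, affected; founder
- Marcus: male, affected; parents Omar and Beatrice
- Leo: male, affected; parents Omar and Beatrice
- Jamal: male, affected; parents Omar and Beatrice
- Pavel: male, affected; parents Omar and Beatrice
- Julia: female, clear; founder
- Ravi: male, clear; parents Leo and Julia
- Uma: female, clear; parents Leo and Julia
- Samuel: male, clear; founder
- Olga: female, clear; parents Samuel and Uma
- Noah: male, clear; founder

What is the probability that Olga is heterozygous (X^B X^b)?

Samuel is clear, so Samuel is X^B Y.
Uma is clear so carries B and received b from Leo (X^b Y), so Uma is X^B X^b.
Their cross gives offspring ratios 1/2 X^B X^B : 1/2 X^B X^b. Conditioning on Olga being clear, P(X^B X^b) = 1/2 / 1 = 1/2.

1/2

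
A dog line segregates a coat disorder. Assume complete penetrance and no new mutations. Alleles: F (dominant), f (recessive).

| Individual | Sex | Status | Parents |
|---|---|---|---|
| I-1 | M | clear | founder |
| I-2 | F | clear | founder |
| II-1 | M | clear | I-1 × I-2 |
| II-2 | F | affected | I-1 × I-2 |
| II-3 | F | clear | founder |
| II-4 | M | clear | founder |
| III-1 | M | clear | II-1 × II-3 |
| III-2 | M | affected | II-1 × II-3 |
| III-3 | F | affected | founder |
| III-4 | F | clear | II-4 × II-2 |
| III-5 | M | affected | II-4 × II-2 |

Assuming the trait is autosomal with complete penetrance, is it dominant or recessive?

I-1 and I-2 are both clear yet have an affected child II-2. Under dominance, an affected child requires at least one affected parent, so the trait cannot be dominant.

recessive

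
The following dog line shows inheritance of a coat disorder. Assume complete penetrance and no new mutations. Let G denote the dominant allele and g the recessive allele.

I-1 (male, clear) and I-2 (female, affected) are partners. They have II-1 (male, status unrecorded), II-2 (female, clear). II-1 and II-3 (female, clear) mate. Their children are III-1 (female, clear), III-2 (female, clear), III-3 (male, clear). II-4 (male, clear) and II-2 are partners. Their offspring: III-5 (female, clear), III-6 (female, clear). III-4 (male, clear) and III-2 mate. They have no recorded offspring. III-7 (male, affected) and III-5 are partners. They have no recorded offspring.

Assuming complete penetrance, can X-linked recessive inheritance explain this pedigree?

A consistent assignment under X-linked recessive exists: I-1 X^G Y, I-2 X^g X^g, II-1 X^g Y, II-2 X^G X^g, II-3 X^G X^G, II-4 X^G Y, III-1 X^G X^g, III-2 X^G X^g, III-3 X^G Y, III-4 X^G Y, III-5 X^G X^G, III-6 X^G X^G, III-7 X^g Y.
In this assignment every recorded phenotype matches its genotype and every non-founder's genotype is obtainable from its parents' genotypes, so the pedigree is consistent.

Yes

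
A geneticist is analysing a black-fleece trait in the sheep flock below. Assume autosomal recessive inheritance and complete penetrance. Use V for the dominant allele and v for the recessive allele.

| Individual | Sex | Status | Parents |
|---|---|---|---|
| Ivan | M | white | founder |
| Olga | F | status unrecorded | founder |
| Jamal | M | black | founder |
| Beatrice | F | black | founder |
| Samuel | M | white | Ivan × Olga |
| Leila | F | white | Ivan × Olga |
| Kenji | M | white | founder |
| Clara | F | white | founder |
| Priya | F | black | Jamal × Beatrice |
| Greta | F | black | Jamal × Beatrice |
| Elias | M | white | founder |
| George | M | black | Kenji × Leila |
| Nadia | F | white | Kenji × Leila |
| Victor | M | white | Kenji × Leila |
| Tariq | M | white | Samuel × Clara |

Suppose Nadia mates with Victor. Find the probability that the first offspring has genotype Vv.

Kenji is white so carries V and passed v to George (vv), so Kenji is Vv.
Leila is white so carries V and passed v to George (vv), so Leila is Vv.
Nadia is a white offspring of Kenji (Vv) × Leila (Vv), whose cross gives 1/4 VV : 1/2 Vv : 1/4 vv; conditioning on being white, Nadia is VV with probability 1/3, Vv with probability 2/3.
Victor is a white offspring of Kenji (Vv) × Leila (Vv), whose cross gives 1/4 VV : 1/2 Vv : 1/4 vv; conditioning on being white, Victor is VV with probability 1/3, Vv with probability 2/3.
Summing over parental genotype combinations, P(offspring has genotype Vv) = 2/9·1/2 + 2/9·1/2 + 4/9·1/2 = 4/9.

4/9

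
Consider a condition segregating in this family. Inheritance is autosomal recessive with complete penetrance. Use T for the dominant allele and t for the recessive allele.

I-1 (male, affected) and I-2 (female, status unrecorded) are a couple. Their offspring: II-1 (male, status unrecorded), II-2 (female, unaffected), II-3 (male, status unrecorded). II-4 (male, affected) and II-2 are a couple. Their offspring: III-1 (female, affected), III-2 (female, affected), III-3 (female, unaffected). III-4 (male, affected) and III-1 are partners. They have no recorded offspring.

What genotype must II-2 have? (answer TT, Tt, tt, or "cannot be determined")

Tt

From phenotype alone, II-2 is TT or Tt.
II-2 is unaffected so carries T and received t from I-1 (tt), so II-2 is Tt.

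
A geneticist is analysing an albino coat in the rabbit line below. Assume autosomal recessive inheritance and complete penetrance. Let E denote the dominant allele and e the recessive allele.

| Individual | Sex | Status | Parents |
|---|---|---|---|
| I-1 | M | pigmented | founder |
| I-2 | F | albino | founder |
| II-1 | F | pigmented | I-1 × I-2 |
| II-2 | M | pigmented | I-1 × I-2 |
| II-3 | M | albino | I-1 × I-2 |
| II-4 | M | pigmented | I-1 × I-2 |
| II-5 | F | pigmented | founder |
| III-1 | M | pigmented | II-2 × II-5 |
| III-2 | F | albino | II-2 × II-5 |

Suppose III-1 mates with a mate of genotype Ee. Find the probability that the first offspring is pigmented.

II-2 is pigmented so carries E and received e from I-2 (ee), so II-2 is Ee.
II-5 is pigmented so carries E and passed e to III-2 (ee), so II-5 is Ee.
III-1 is a pigmented offspring of II-2 (Ee) × II-5 (Ee), whose cross gives 1/4 EE : 1/2 Ee : 1/4 ee; conditioning on being pigmented, III-1 is EE with probability 1/3, Ee with probability 2/3.
Summing over parental genotype combinations, P(offspring is pigmented) = 1/3·1 + 2/3·3/4 = 5/6.

5/6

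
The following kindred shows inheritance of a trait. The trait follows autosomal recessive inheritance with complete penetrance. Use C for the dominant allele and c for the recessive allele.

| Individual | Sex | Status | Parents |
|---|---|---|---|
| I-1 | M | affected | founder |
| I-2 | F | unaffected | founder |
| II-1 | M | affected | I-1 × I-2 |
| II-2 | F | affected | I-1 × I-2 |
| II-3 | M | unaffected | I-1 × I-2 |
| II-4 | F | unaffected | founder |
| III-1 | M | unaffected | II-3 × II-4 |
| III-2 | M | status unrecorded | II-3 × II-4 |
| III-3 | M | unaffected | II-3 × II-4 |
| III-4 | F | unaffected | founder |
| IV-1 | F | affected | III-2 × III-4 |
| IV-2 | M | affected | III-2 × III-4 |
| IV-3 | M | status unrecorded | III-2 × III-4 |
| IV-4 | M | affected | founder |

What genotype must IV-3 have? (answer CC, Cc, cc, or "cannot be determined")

cannot be determined

IV-3's phenotype is unrecorded, and no parent or child forces a single allele at both positions; consistent genotype assignments exist with IV-3 as CC or Cc or cc.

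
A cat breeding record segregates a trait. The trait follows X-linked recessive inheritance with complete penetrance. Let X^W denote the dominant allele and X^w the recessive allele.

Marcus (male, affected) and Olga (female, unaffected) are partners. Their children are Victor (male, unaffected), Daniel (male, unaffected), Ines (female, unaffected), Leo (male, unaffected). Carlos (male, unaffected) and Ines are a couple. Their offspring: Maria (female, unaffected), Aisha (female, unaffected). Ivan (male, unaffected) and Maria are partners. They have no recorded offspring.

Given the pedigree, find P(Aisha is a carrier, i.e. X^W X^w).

Carlos is unaffected, so Carlos is X^W Y.
Ines is unaffected so carries W and received w from Marcus (X^w Y), so Ines is X^W X^w.
Their cross gives offspring ratios 1/2 X^W X^W : 1/2 X^W X^w. Conditioning on Aisha being unaffected, P(X^W X^w) = 1/2 / 1 = 1/2.

1/2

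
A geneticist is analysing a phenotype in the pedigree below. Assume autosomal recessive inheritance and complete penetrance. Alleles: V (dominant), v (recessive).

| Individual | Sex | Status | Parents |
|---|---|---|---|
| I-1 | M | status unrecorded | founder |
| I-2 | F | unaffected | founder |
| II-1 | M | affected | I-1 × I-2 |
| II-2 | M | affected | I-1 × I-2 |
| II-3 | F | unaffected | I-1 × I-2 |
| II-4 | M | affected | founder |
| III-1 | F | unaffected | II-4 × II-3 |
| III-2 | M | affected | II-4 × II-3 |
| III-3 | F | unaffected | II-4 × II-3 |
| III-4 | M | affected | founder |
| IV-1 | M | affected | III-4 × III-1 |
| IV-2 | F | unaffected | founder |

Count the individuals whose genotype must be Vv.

4

Obligate heterozygotes: I-2 is unaffected so carries V and passed v to II-1 (vv), so I-2 is Vv; II-3 is unaffected so carries V and passed v to III-2 (vv), so II-3 is Vv; III-1 is unaffected so carries V and received v from II-4 (vv), so III-1 is Vv; III-3 is unaffected so carries V and received v from II-4 (vv), so III-3 is Vv.
Every other individual is either homozygous by phenotype or has at least one consistent homozygous assignment, so the count is 4.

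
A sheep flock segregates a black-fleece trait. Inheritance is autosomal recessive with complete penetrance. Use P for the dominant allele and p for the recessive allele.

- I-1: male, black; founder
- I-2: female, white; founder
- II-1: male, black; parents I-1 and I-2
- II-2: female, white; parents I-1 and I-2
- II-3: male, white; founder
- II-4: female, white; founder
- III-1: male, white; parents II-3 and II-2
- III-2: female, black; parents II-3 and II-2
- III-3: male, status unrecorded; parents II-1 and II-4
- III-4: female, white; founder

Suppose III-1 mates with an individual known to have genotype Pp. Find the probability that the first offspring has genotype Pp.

II-3 is white so carries P and passed p to III-2 (pp), so II-3 is Pp.
II-2 is white so carries P and received p from I-1 (pp), so II-2 is Pp.
III-1 is a white offspring of II-3 (Pp) × II-2 (Pp), whose cross gives 1/4 PP : 1/2 Pp : 1/4 pp; conditioning on being white, III-1 is PP with probability 1/3, Pp with probability 2/3.
Summing over parental genotype combinations, P(offspring has genotype Pp) = 1/3·1/2 + 2/3·1/2 = 1/2.

1/2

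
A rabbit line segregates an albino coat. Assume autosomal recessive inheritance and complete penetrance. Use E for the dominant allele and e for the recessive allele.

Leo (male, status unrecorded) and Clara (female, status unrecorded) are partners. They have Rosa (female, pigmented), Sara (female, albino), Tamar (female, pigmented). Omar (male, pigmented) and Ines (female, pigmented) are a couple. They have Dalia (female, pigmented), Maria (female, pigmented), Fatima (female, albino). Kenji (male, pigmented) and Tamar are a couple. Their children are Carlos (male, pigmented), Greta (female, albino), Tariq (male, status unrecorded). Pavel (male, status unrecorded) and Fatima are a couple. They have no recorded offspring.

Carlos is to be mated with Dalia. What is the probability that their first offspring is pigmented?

Kenji is pigmented so carries E and passed e to Greta (ee), so Kenji is Ee.
Tamar is pigmented so carries E and passed e to Greta (ee), so Tamar is Ee.
Carlos is a pigmented offspring of Kenji (Ee) × Tamar (Ee), whose cross gives 1/4 EE : 1/2 Ee : 1/4 ee; conditioning on being pigmented, Carlos is EE with probability 1/3, Ee with probability 2/3.
Omar is pigmented so carries E and passed e to Fatima (ee), so Omar is Ee.
Ines is pigmented so carries E and passed e to Fatima (ee), so Ines is Ee.
Dalia is a pigmented offspring of Omar (Ee) × Ines (Ee), whose cross gives 1/4 EE : 1/2 Ee : 1/4 ee; conditioning on being pigmented, Dalia is EE with probability 1/3, Ee with probability 2/3.
Summing over parental genotype combinations, P(offspring is pigmented) = 1/9·1 + 2/9·1 + 2/9·1 + 4/9·3/4 = 8/9.

8/9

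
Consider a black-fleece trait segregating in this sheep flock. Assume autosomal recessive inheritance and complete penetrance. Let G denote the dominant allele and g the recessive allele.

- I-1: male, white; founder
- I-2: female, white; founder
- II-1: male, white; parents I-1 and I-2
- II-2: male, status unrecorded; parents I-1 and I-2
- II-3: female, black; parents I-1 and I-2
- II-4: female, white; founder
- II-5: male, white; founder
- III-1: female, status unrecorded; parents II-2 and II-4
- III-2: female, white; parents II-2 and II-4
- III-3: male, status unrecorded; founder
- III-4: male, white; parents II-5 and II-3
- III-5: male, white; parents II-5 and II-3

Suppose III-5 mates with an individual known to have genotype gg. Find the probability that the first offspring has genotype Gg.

III-5 is white so carries G and received g from II-3 (gg), so III-5 is Gg.
The cross gives 1/2 Gg : 1/2 gg, so P(offspring has genotype Gg) = 1/2.

1/2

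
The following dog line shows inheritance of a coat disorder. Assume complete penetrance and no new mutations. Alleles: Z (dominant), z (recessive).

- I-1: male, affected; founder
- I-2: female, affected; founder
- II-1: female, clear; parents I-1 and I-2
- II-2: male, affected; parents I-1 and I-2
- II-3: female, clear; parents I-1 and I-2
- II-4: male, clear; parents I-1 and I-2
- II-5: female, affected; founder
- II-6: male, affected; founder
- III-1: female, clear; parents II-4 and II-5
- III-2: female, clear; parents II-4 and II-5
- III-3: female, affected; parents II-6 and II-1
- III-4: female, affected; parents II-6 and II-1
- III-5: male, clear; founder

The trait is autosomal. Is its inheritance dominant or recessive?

I-1 and I-2 are both affected yet have a clear child II-1. Under a recessive model two affected parents are homozygous and every child would be affected, so the trait cannot be recessive.

dominant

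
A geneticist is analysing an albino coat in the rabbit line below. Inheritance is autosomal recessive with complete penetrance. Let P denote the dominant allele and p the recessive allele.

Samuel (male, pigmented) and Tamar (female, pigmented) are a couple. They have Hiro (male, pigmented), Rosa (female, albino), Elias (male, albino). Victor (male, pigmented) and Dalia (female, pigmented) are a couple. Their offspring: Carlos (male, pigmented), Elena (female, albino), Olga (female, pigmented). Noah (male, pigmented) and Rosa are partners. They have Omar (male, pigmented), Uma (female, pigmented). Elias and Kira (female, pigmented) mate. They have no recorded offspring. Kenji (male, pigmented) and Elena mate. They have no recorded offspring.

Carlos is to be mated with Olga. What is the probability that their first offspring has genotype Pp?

Victor is pigmented so carries P and passed p to Elena (pp), so Victor is Pp.
Dalia is pigmented so carries P and passed p to Elena (pp), so Dalia is Pp.
Carlos is a pigmented offspring of Victor (Pp) × Dalia (Pp), whose cross gives 1/4 PP : 1/2 Pp : 1/4 pp; conditioning on being pigmented, Carlos is PP with probability 1/3, Pp with probability 2/3.
Olga is a pigmented offspring of Victor (Pp) × Dalia (Pp), whose cross gives 1/4 PP : 1/2 Pp : 1/4 pp; conditioning on being pigmented, Olga is PP with probability 1/3, Pp with probability 2/3.
Summing over parental genotype combinations, P(offspring has genotype Pp) = 2/9·1/2 + 2/9·1/2 + 4/9·1/2 = 4/9.

4/9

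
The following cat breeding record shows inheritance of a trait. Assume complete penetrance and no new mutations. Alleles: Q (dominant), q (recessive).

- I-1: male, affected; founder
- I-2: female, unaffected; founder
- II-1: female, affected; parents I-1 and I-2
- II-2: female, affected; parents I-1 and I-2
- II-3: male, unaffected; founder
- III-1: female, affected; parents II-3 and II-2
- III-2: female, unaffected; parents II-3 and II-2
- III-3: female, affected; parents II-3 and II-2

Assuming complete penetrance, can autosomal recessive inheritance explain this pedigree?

Yes

A consistent assignment under autosomal recessive exists: I-1 qq, I-2 Qq, II-1 qq, II-2 qq, II-3 Qq, III-1 qq, III-2 Qq, III-3 qq.
In this assignment every recorded phenotype matches its genotype and every non-founder's genotype is obtainable from its parents' genotypes, so the pedigree is consistent.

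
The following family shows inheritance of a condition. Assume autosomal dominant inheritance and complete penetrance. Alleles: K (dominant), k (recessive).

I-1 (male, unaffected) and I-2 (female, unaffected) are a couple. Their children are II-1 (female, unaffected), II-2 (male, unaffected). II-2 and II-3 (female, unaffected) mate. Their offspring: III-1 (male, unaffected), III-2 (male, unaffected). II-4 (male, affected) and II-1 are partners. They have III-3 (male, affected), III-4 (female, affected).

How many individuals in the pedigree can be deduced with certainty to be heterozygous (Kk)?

2

Obligate heterozygotes: III-3 is affected so carries K and received k from II-1 (kk), so III-3 is Kk; III-4 is affected so carries K and received k from II-1 (kk), so III-4 is Kk.
Every other individual is either homozygous by phenotype or has at least one consistent homozygous assignment, so the count is 2.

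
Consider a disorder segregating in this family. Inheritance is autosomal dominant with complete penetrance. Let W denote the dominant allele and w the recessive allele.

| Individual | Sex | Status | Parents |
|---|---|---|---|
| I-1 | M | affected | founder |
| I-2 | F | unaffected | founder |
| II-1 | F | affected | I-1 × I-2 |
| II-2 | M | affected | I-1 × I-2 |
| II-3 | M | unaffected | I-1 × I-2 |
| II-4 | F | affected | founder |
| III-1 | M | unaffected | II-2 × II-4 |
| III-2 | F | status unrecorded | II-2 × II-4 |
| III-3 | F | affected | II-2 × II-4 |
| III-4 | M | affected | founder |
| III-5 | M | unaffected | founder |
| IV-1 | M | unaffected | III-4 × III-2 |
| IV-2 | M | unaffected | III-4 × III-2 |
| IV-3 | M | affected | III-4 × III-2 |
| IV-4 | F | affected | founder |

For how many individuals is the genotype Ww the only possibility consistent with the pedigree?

Obligate heterozygotes: I-1 is affected so carries W and passed w to II-3 (ww), so I-1 is Ww; II-1 is affected so carries W and received w from I-2 (ww), so II-1 is Ww; II-2 is affected so carries W and received w from I-2 (ww), so II-2 is Ww; II-4 is affected so carries W and passed w to III-1 (ww), so II-4 is Ww; III-4 is affected so carries W and passed w to IV-1 (ww), so III-4 is Ww.
Every other individual is either homozygous by phenotype or has at least one consistent homozygous assignment, so the count is 5.

5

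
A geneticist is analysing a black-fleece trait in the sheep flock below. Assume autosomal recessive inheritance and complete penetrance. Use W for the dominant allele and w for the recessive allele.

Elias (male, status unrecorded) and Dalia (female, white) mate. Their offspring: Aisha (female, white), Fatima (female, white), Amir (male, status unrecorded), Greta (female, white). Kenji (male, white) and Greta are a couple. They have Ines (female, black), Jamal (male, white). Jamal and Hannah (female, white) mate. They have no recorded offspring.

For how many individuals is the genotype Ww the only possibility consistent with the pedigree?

Obligate heterozygotes: Greta is white so carries W and passed w to Ines (ww), so Greta is Ww; Kenji is white so carries W and passed w to Ines (ww), so Kenji is Ww.
Every other individual is either homozygous by phenotype or has at least one consistent homozygous assignment, so the count is 2.

2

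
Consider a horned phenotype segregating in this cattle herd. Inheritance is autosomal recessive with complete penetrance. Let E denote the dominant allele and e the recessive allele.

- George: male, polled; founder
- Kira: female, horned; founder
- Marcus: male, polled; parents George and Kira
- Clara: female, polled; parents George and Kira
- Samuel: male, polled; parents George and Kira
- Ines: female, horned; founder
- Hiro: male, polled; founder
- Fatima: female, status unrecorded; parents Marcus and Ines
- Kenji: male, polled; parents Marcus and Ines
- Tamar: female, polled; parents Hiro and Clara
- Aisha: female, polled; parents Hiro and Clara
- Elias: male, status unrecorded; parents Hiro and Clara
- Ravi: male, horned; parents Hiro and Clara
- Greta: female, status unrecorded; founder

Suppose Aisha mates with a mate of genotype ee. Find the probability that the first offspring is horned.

Hiro is polled so carries E and passed e to Ravi (ee), so Hiro is Ee.
Clara is polled so carries E and received e from Kira (ee), so Clara is Ee.
Aisha is a polled offspring of Hiro (Ee) × Clara (Ee), whose cross gives 1/4 EE : 1/2 Ee : 1/4 ee; conditioning on being polled, Aisha is EE with probability 1/3, Ee with probability 2/3.
Summing over parental genotype combinations, P(offspring is horned) = 2/3·1/2 = 1/3.

1/3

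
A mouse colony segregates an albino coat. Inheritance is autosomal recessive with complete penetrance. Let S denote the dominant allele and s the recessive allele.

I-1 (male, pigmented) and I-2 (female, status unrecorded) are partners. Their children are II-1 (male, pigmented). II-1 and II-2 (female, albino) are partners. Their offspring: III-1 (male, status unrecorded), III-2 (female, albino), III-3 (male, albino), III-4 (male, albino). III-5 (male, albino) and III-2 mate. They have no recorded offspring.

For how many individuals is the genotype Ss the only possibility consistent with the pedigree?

Obligate heterozygotes: II-1 is pigmented so carries S and passed s to III-2 (ss), so II-1 is Ss.
Every other individual is either homozygous by phenotype or has at least one consistent homozygous assignment, so the count is 1.

1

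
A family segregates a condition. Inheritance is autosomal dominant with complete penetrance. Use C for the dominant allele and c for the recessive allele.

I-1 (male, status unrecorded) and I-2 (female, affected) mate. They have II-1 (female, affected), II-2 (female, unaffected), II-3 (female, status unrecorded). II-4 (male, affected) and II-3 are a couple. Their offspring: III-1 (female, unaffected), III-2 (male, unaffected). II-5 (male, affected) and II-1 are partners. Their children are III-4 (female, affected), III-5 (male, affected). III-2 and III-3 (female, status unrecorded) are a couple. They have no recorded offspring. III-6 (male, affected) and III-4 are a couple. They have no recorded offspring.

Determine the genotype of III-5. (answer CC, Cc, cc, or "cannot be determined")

cannot be determined

III-5's phenotype allows CC or Cc, and no parent or child forces a single allele at both positions; consistent genotype assignments exist with III-5 as CC or Cc.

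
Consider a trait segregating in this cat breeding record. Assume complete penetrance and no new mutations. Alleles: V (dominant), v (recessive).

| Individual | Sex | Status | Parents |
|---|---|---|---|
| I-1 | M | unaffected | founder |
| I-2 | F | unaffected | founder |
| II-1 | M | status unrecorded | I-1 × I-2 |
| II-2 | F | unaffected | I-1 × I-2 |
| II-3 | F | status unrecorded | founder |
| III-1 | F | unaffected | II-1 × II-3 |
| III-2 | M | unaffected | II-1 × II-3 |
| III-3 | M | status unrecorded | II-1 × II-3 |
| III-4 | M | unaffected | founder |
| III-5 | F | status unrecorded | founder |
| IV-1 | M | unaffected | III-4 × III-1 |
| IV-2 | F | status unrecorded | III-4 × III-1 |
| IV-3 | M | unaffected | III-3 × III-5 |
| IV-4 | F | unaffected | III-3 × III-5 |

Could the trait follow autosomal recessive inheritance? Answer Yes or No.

A consistent assignment under autosomal recessive exists: I-1 VV, I-2 VV, II-1 VV, II-2 VV, II-3 VV, III-1 VV, III-2 VV, III-3 VV, III-4 VV, III-5 VV, IV-1 VV, IV-2 VV, IV-3 VV, IV-4 VV.
In this assignment every recorded phenotype matches its genotype and every non-founder's genotype is obtainable from its parents' genotypes, so the pedigree is consistent.

Yes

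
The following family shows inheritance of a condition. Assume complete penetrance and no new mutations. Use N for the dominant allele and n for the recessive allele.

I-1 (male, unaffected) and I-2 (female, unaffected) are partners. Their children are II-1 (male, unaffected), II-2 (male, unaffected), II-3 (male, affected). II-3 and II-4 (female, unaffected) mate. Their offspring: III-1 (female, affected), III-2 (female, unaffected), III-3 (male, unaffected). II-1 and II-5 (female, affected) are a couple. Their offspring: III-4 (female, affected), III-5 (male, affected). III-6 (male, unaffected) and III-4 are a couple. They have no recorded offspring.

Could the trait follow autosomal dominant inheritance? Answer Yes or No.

Under autosomal dominant, II-3 (affected, male) cannot arise from I-1 (unaffected) × I-2 (unaffected).

No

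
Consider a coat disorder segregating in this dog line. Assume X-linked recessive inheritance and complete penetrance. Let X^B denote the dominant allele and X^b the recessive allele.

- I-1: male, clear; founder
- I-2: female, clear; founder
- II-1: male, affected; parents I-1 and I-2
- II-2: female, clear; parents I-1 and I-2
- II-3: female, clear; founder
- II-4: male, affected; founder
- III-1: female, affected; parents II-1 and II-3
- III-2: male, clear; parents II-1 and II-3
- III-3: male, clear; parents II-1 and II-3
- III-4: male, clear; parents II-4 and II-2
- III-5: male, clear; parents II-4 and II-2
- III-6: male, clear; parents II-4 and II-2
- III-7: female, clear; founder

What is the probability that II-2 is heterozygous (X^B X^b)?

1/9

I-1 is clear, so I-1 is X^B Y.
I-2 is clear so carries B and passed b to II-1 (X^b Y), so I-2 is X^B X^b.
Their cross gives offspring ratios 1/2 X^B X^B : 1/2 X^B X^b. Conditioning on II-2 being clear, P(X^B X^b) = 1/2 / 1 = 1/2 before taking II-2's own offspring into account.
II-4 is affected, so II-4 is X^b Y.
Now use II-2's offspring. Probability of each recorded status — clear son III-4: 1/2 if II-2 is X^B X^b, 1 if X^B X^B; clear son III-5: 1/2 if II-2 is X^B X^b, 1 if X^B X^B; clear son III-6: 1/2 if II-2 is X^B X^b, 1 if X^B X^B.
Bayes: P(X^B X^b) = 1/2·1/8 / (1/2·1/8 + 1/2·1) = 1/9.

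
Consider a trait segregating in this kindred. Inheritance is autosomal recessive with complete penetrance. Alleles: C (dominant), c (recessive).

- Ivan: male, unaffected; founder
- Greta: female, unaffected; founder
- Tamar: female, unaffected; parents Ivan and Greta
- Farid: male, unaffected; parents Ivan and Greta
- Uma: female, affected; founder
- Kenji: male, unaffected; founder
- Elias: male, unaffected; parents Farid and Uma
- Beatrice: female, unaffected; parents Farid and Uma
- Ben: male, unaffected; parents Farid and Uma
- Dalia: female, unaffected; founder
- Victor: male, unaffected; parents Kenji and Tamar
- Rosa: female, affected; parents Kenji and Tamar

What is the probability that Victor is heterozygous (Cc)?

2/3

Kenji is unaffected so carries C and passed c to Rosa (cc), so Kenji is Cc.
Tamar is unaffected so carries C and passed c to Rosa (cc), so Tamar is Cc.
Their cross gives offspring ratios 1/4 CC : 1/2 Cc : 1/4 cc. Conditioning on Victor being unaffected, P(Cc) = 1/2 / 3/4 = 2/3.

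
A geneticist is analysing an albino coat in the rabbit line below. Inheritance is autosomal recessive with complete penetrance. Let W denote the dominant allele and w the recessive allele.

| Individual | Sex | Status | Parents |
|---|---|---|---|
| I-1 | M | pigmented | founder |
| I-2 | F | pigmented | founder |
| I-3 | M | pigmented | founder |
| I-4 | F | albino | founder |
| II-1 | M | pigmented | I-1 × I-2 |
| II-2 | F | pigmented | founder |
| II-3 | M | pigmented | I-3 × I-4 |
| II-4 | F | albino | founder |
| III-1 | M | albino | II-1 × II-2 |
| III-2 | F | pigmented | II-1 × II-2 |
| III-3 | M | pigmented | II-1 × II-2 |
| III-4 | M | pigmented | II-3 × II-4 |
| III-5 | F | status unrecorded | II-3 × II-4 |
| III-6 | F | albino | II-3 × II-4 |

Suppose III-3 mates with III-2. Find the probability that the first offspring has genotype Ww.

II-1 is pigmented so carries W and passed w to III-1 (ww), so II-1 is Ww.
II-2 is pigmented so carries W and passed w to III-1 (ww), so II-2 is Ww.
III-3 is a pigmented offspring of II-1 (Ww) × II-2 (Ww), whose cross gives 1/4 WW : 1/2 Ww : 1/4 ww; conditioning on being pigmented, III-3 is WW with probability 1/3, Ww with probability 2/3.
III-2 is a pigmented offspring of II-1 (Ww) × II-2 (Ww), whose cross gives 1/4 WW : 1/2 Ww : 1/4 ww; conditioning on being pigmented, III-2 is WW with probability 1/3, Ww with probability 2/3.
Summing over parental genotype combinations, P(offspring has genotype Ww) = 2/9·1/2 + 2/9·1/2 + 4/9·1/2 = 4/9.

4/9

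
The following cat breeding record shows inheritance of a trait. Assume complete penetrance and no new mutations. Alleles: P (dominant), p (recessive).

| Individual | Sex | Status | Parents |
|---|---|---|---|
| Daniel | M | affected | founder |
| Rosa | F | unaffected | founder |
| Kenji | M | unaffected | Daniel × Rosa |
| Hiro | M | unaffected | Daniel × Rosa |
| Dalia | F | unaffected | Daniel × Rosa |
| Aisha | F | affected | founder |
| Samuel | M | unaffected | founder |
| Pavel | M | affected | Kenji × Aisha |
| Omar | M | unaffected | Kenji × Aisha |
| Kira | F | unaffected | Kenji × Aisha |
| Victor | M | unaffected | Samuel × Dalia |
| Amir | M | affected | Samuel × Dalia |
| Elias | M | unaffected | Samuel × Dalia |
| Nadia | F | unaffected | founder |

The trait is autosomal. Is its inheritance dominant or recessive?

Samuel and Dalia are both unaffected yet have an affected child Amir. Under dominance, an affected child requires at least one affected parent, so the trait cannot be dominant.

recessive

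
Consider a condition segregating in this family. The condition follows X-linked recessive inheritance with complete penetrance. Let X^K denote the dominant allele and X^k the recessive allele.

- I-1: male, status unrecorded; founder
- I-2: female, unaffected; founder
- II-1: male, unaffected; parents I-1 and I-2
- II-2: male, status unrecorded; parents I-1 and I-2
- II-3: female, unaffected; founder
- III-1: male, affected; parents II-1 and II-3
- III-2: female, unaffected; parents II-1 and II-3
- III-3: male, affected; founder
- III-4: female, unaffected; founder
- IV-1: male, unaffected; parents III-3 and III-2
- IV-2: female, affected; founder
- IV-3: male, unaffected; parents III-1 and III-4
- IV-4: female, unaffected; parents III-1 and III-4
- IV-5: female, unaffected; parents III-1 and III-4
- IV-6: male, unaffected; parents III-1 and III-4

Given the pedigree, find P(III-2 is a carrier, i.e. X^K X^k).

1/3

II-1 is unaffected, so II-1 is X^K Y.
II-3 is unaffected so carries K and passed k to III-1 (X^k Y), so II-3 is X^K X^k.
Their cross gives offspring ratios 1/2 X^K X^K : 1/2 X^K X^k. Conditioning on III-2 being unaffected, P(X^K X^k) = 1/2 / 1 = 1/2 before taking III-2's own offspring into account.
III-3 is affected, so III-3 is X^k Y.
Now use III-2's offspring. Probability of each recorded status — unaffected son IV-1: 1/2 if III-2 is X^K X^k, 1 if X^K X^K.
Bayes: P(X^K X^k) = 1/2·1/2 / (1/2·1/2 + 1/2·1) = 1/3.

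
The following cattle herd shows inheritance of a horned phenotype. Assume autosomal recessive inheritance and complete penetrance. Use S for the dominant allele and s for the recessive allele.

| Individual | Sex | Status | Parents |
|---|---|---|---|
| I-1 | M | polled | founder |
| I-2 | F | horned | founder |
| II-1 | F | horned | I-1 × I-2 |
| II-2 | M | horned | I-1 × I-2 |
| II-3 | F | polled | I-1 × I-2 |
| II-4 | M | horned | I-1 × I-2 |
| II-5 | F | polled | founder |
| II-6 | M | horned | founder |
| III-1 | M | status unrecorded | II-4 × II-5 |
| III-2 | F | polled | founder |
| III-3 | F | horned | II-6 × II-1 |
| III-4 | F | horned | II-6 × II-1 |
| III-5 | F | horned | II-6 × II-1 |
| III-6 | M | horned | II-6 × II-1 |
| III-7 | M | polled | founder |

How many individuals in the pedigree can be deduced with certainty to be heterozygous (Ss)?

Obligate heterozygotes: I-1 is polled so carries S and passed s to II-1 (ss), so I-1 is Ss; II-3 is polled so carries S and received s from I-2 (ss), so II-3 is Ss.
Every other individual is either homozygous by phenotype or has at least one consistent homozygous assignment, so the count is 2.

2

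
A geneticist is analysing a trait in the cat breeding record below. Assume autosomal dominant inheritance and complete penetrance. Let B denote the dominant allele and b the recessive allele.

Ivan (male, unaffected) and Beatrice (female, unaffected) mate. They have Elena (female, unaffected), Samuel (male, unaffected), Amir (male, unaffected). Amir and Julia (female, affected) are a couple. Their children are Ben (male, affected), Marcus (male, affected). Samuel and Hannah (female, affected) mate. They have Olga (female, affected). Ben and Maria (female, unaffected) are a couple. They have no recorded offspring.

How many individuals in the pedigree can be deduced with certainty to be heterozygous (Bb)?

3

Obligate heterozygotes: Ben is affected so carries B and received b from Amir (bb), so Ben is Bb; Marcus is affected so carries B and received b from Amir (bb), so Marcus is Bb; Olga is affected so carries B and received b from Samuel (bb), so Olga is Bb.
Every other individual is either homozygous by phenotype or has at least one consistent homozygous assignment, so the count is 3.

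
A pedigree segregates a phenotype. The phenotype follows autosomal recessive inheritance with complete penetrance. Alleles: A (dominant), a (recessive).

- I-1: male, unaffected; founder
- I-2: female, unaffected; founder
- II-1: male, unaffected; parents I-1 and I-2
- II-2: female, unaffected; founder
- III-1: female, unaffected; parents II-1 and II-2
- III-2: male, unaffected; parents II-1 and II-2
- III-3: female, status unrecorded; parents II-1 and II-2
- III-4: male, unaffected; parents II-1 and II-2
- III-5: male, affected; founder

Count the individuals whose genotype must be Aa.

No individual's genotype is forced to Aa by the pedigree, so the count is 0.

0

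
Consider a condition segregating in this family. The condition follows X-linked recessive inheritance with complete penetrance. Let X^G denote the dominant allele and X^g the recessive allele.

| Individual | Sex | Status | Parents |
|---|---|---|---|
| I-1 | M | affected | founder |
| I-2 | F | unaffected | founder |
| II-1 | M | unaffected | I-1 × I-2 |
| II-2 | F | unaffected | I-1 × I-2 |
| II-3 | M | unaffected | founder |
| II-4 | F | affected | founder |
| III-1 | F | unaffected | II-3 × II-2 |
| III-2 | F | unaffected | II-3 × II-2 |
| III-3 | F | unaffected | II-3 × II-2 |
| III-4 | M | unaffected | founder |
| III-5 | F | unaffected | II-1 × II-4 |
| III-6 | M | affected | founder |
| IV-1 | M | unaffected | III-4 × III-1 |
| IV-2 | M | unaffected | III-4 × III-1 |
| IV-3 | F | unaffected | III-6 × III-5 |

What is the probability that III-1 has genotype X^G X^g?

1/5

II-3 is unaffected, so II-3 is X^G Y.
II-2 is unaffected so carries G and received g from I-1 (X^g Y), so II-2 is X^G X^g.
Their cross gives offspring ratios 1/2 X^G X^G : 1/2 X^G X^g. Conditioning on III-1 being unaffected, P(X^G X^g) = 1/2 / 1 = 1/2 before taking III-1's own offspring into account.
III-4 is unaffected, so III-4 is X^G Y.
Now use III-1's offspring. Probability of each recorded status — unaffected son IV-1: 1/2 if III-1 is X^G X^g, 1 if X^G X^G; unaffected son IV-2: 1/2 if III-1 is X^G X^g, 1 if X^G X^G.
Bayes: P(X^G X^g) = 1/2·1/4 / (1/2·1/4 + 1/2·1) = 1/5.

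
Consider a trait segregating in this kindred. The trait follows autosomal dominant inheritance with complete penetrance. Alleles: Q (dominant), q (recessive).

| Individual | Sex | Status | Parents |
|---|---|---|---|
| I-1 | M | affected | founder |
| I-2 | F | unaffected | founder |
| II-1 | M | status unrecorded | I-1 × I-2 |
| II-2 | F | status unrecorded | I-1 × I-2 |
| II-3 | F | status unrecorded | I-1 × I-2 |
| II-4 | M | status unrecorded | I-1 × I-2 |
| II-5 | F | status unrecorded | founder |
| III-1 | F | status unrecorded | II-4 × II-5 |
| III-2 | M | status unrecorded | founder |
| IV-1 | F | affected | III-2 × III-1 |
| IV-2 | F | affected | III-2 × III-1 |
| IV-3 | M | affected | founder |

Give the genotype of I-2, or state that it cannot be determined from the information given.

I-2 is unaffected, so I-2 is qq.

qq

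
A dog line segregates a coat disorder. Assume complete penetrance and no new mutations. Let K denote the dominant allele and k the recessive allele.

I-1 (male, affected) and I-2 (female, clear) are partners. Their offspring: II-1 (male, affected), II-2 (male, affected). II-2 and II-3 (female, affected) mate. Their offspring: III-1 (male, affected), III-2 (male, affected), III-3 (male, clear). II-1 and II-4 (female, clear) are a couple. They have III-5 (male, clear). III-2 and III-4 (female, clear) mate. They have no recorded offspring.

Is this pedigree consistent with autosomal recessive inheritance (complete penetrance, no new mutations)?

Under autosomal recessive, III-3 (clear, male) cannot arise from II-2 (affected) × II-3 (affected).

No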